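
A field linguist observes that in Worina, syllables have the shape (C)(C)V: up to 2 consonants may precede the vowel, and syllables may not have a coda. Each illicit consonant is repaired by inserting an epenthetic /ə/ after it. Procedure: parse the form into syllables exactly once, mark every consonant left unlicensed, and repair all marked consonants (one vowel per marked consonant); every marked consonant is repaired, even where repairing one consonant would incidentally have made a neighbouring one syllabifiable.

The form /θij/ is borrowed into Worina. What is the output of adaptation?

θijə

Under (C)(C)V, the unsyllabifiable consonants are /j/ (no codas are permitted; onsets may contain at most 2 consonants).
Epenthesis after each stranded consonant: /j/ → /jə/.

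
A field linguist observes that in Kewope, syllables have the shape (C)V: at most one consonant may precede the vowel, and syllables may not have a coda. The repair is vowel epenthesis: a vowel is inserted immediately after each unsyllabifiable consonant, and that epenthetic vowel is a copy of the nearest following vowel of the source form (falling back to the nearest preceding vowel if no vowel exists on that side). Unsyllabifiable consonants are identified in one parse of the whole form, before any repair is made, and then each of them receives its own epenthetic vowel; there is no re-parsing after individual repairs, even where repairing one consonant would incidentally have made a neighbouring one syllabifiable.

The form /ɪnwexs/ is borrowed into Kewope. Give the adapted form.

Under (C)V, the unsyllabifiable consonants are /n/, /x/, /s/ (no codas are permitted; onsets are limited to one consonant).
Epenthesis after each stranded consonant: /n/ → /ne/, /x/ → /xe/, /s/ → /se/.

ɪnewexese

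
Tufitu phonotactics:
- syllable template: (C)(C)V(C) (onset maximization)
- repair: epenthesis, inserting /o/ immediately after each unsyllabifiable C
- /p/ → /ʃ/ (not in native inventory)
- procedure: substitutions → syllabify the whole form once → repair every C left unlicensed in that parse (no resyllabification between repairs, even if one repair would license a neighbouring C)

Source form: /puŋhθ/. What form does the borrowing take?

Substitution: /p/ → /ʃ/, giving /ʃuŋhθ/.
Under (C)(C)V(C), the unsyllabifiable consonants are /h/, /θ/ (at most one coda consonant is licensed; onsets may contain at most 2 consonants).
Each unlicensed consonant becomes the onset of a new syllable: /h/ → /ho/, /θ/ → /θo/.

ʃuŋhoθo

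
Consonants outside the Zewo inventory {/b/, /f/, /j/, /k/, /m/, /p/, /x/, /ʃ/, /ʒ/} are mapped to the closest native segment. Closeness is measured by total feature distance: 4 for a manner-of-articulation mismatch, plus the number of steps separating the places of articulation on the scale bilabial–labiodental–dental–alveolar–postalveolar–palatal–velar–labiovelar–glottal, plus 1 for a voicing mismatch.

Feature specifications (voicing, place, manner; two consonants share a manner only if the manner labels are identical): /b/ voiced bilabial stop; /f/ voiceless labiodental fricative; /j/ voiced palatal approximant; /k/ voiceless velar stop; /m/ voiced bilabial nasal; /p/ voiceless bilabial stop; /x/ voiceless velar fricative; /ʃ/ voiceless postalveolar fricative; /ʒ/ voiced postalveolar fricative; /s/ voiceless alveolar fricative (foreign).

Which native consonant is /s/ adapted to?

ʃ

/ʃ/ is closest: same manner (fricative), place distance 1 (alveolar→postalveolar), same voicing; total 1. Next closest is /f/ at distance 2.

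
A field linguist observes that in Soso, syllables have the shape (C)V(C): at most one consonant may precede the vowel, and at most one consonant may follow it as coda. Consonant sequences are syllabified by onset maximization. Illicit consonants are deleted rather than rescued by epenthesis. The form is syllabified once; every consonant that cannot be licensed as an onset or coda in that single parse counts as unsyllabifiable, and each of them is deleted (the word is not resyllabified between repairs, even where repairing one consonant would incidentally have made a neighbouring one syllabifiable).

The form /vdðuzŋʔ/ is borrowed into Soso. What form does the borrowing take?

Under (C)V(C), the unsyllabifiable consonants are /v/, /d/, /ŋ/, /ʔ/ (at most one coda consonant is licensed; onsets are limited to one consonant).
Deletion applies to /v/, /d/, /ŋ/, /ʔ/.

ðuz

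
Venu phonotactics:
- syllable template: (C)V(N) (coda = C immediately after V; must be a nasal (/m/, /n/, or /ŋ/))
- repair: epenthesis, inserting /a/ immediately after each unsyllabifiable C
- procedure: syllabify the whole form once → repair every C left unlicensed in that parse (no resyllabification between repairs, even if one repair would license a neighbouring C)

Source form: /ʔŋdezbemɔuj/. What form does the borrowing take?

Syllabifying with onset maximization leaves /ʔ/, /ŋ/, /z/, /j/ stranded (only a nasal (/m/, /n/, or /ŋ/) is licensed in coda position; onsets are limited to one consonant).
Inserting the epenthetic vowel yields /ʔ/ → /ʔa/, /ŋ/ → /ŋa/, /z/ → /za/, /j/ → /ja/.

ʔaŋadezabemɔuja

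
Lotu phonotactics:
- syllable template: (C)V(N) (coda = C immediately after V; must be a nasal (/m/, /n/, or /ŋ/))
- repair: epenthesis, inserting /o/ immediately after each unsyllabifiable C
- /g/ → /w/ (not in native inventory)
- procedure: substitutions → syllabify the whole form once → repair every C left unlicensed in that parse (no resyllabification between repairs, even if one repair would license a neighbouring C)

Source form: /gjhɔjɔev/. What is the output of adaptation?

Substitution: /g/ → /w/, giving /wjhɔjɔev/.
Under (C)V(N), the unsyllabifiable consonants are /w/, /j/, /v/ (only a nasal (/m/, /n/, or /ŋ/) is licensed in coda position; onsets are limited to one consonant).
Each unlicensed consonant becomes the onset of a new syllable: /w/ → /wo/, /j/ → /jo/, /v/ → /vo/.

wojohɔjɔevo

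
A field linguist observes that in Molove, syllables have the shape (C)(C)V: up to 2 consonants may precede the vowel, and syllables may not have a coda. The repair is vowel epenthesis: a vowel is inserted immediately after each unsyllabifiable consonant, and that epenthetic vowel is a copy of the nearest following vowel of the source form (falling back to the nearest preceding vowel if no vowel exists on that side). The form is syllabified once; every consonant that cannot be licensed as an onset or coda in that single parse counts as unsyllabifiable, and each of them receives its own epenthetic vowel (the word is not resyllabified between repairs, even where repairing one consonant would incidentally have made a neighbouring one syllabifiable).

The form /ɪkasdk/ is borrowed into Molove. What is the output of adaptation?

ɪkasadaka

Under (C)(C)V, the unsyllabifiable consonants are /s/, /d/, /k/ (no codas are permitted; onsets may contain at most 2 consonants).
Inserting the epenthetic vowel yields /s/ → /sa/, /d/ → /da/, /k/ → /ka/.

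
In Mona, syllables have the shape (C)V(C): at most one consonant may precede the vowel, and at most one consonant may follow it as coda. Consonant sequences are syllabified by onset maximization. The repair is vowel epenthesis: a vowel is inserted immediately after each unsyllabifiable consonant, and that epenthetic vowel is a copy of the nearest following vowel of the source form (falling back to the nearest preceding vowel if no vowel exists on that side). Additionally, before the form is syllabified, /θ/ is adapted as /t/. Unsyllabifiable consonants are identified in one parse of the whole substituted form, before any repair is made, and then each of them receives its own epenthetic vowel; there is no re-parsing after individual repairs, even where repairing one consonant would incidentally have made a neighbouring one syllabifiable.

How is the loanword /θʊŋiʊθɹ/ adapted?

Substitution: /θ/ → /t/, giving /tʊŋiʊtɹ/.
Under (C)V(C), the unsyllabifiable consonants are /ɹ/ (at most one coda consonant is licensed; onsets are limited to one consonant).
Each unlicensed consonant becomes the onset of a new syllable: /ɹ/ → /ɹʊ/.

tʊŋiʊtɹʊ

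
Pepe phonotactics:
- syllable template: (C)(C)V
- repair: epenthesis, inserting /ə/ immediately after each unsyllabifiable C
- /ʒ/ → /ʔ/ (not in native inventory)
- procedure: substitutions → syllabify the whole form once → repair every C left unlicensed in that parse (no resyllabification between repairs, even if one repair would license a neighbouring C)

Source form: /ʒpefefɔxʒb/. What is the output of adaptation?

ʔpefefɔxəʔəbə

Substitution: /ʒ/ → /ʔ/, giving /ʔpefefɔxʔb/.
The consonants /x/, /ʔ/, /b/ cannot be parsed into a legal (C)(C)V syllable (no codas are permitted; onsets may contain at most 2 consonants).
Inserting the epenthetic vowel yields /x/ → /xə/, /ʔ/ → /ʔə/, /b/ → /bə/.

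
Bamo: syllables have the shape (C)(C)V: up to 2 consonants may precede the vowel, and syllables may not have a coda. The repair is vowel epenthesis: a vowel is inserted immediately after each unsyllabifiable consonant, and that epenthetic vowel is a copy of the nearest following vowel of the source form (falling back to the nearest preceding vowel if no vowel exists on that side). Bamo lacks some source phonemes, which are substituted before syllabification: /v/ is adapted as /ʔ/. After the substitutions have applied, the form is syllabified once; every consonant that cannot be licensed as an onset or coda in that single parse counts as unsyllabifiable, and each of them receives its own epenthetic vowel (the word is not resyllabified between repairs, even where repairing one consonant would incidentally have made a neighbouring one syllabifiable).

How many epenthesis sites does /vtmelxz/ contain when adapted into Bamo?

4

After substitution the input is /ʔtmelxz/.
The unsyllabifiable consonants are /ʔ/, /l/, /x/, /z/; each receives one epenthetic vowel.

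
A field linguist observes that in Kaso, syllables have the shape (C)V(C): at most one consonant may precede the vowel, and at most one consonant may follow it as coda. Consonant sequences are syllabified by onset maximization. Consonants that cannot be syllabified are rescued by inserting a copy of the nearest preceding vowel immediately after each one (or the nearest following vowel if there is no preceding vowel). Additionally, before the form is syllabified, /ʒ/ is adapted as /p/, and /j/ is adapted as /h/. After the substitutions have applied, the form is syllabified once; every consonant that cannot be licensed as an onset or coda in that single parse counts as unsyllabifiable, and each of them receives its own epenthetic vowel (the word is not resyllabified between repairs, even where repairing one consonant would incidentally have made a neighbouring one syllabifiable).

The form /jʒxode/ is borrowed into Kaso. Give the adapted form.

hopoxode

Substitution: /j/ → /h/, /ʒ/ → /p/, giving /hpxode/.
Under (C)V(C), the unsyllabifiable consonants are /h/, /p/ (at most one coda consonant is licensed; onsets are limited to one consonant).
Epenthesis after each stranded consonant: /h/ → /ho/, /p/ → /po/.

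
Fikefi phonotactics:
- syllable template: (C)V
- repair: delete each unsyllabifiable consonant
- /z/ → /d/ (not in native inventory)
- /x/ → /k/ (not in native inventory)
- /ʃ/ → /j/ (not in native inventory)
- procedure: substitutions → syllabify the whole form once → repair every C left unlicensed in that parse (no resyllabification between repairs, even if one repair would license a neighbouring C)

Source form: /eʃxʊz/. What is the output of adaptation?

Substitution: /ʃ/ → /j/, /x/ → /k/, /z/ → /d/, giving /ejkʊd/.
The consonants /j/, /d/ cannot be parsed into a legal (C)V syllable (no codas are permitted; onsets are limited to one consonant).
Deletion applies to /j/, /d/.

ekʊ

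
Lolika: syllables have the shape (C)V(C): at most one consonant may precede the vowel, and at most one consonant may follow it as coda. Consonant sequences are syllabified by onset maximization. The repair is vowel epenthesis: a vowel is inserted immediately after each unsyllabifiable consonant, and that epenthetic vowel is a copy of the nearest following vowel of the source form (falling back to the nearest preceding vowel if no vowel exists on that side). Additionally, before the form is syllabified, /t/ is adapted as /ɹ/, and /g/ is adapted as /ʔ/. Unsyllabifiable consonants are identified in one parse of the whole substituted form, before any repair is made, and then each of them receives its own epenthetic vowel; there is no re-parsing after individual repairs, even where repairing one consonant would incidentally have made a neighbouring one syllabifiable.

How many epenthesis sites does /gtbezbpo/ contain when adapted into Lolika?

After substitution the input is /ʔɹbezbpo/.
The unsyllabifiable consonants are /ʔ/, /ɹ/, /b/; each receives one epenthetic vowel.

3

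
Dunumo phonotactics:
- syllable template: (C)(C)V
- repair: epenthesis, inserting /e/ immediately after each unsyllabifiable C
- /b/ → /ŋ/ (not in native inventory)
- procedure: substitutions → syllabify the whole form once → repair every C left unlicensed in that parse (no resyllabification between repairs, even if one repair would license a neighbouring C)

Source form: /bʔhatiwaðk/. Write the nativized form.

Substitution: /b/ → /ŋ/, giving /ŋʔhatiwaðk/.
The consonants /ŋ/, /ð/, /k/ cannot be parsed into a legal (C)(C)V syllable (no codas are permitted; onsets may contain at most 2 consonants).
Epenthesis after each stranded consonant: /ŋ/ → /ŋe/, /ð/ → /ðe/, /k/ → /ke/.

ŋeʔhatiwaðeke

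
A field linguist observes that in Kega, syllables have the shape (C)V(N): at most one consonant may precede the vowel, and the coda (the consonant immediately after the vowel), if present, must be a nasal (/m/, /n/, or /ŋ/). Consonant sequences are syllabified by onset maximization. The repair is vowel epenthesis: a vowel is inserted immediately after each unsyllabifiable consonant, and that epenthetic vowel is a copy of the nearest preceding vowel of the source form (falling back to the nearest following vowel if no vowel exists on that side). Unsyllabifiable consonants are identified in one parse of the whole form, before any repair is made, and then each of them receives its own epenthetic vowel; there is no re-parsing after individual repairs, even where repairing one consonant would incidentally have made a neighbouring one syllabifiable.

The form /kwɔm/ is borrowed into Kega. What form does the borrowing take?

kɔwɔm

Syllabifying with onset maximization leaves /k/ stranded (only a nasal (/m/, /n/, or /ŋ/) is licensed in coda position; onsets are limited to one consonant).
Each unlicensed consonant becomes the onset of a new syllable: /k/ → /kɔ/.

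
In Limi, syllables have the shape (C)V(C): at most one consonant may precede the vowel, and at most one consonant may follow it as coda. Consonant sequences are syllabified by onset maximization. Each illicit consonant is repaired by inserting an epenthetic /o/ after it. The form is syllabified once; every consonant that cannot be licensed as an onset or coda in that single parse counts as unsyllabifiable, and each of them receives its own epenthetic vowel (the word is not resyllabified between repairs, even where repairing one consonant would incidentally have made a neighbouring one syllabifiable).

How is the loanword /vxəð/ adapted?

The consonants /v/ cannot be parsed into a legal (C)V(C) syllable (at most one coda consonant is licensed; onsets are limited to one consonant).
Epenthesis after each stranded consonant: /v/ → /vo/.

voxəð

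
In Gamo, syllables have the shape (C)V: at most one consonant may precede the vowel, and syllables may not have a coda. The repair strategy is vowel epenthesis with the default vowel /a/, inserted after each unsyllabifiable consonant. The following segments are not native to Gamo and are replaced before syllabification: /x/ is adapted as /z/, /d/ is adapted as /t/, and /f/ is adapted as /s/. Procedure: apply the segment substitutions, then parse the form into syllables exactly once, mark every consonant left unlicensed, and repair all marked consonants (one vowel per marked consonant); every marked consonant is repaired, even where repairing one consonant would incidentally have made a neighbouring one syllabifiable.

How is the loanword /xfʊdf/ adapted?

zasʊtasa

Substitution: /x/ → /z/, /f/ → /s/, /d/ → /t/, giving /zsʊts/.
Under (C)V, the unsyllabifiable consonants are /z/, /t/, /s/ (no codas are permitted; onsets are limited to one consonant).
Each unlicensed consonant becomes the onset of a new syllable: /z/ → /za/, /t/ → /ta/, /s/ → /sa/.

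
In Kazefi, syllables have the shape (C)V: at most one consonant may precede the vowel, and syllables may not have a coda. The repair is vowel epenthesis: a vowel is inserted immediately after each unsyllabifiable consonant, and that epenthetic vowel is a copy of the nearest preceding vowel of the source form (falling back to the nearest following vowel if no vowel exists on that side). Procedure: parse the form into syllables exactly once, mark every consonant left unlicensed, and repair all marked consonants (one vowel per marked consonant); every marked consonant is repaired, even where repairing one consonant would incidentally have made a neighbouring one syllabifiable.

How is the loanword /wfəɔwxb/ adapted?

Syllabifying with onset maximization leaves /w/, /w/, /x/, /b/ stranded (no codas are permitted; onsets are limited to one consonant).
Epenthesis after each stranded consonant: /w/ → /wə/, /w/ → /wɔ/, /x/ → /xɔ/, /b/ → /bɔ/.

wəfəɔwɔxɔbɔ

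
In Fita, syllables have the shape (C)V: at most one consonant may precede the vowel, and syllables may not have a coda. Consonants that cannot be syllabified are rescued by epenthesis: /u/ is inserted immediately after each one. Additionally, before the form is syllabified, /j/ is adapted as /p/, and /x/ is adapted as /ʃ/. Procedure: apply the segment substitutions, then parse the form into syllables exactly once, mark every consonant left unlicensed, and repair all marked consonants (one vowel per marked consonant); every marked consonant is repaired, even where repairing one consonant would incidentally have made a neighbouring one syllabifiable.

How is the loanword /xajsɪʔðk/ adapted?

Substitution: /x/ → /ʃ/, /j/ → /p/, giving /ʃapsɪʔðk/.
The consonants /p/, /ʔ/, /ð/, /k/ cannot be parsed into a legal (C)V syllable (no codas are permitted; onsets are limited to one consonant).
Inserting the epenthetic vowel yields /p/ → /pu/, /ʔ/ → /ʔu/, /ð/ → /ðu/, /k/ → /ku/.

ʃapusɪʔuðuku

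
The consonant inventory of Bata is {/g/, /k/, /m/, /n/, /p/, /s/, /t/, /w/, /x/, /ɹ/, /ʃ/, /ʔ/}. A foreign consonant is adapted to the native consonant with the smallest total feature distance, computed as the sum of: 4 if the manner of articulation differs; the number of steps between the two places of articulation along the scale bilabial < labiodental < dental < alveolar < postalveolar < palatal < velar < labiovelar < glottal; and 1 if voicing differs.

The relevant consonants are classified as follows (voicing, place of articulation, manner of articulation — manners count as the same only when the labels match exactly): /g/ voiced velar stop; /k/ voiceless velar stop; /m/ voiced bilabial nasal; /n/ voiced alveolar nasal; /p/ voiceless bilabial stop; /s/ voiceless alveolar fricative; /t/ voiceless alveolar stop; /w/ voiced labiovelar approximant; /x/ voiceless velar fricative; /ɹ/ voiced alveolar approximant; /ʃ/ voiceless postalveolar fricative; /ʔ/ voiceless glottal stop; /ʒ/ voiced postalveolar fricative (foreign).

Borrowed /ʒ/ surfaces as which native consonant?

ʃ

/ʃ/ is closest: same manner (fricative), place distance 0 (postalveolar→postalveolar), voicing differs (+1); total 1. Next closest is /s/ at distance 2.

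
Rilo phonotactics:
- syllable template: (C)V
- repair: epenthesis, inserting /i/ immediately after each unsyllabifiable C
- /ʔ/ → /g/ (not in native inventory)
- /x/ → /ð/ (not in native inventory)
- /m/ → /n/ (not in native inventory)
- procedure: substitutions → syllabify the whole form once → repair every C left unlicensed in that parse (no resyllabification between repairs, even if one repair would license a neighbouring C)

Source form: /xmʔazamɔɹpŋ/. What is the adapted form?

Substitution: /x/ → /ð/, /m/ → /n/, /ʔ/ → /g/, giving /ðngazanɔɹpŋ/.
Syllabifying with onset maximization leaves /ð/, /n/, /ɹ/, /p/, /ŋ/ stranded (no codas are permitted; onsets are limited to one consonant).
Each unlicensed consonant becomes the onset of a new syllable: /ð/ → /ði/, /n/ → /ni/, /ɹ/ → /ɹi/, /p/ → /pi/, /ŋ/ → /ŋi/.

ðinigazanɔɹipiŋi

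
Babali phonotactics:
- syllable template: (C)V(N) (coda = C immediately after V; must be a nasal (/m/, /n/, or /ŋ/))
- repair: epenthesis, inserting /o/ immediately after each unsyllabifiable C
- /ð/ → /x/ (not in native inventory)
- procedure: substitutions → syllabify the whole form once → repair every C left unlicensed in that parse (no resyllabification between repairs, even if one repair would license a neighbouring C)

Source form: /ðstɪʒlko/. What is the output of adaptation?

Substitution: /ð/ → /x/, giving /xstɪʒlko/.
Syllabifying with onset maximization leaves /x/, /s/, /ʒ/, /l/ stranded (only a nasal (/m/, /n/, or /ŋ/) is licensed in coda position; onsets are limited to one consonant).
Inserting the epenthetic vowel yields /x/ → /xo/, /s/ → /so/, /ʒ/ → /ʒo/, /l/ → /lo/.

xosotɪʒoloko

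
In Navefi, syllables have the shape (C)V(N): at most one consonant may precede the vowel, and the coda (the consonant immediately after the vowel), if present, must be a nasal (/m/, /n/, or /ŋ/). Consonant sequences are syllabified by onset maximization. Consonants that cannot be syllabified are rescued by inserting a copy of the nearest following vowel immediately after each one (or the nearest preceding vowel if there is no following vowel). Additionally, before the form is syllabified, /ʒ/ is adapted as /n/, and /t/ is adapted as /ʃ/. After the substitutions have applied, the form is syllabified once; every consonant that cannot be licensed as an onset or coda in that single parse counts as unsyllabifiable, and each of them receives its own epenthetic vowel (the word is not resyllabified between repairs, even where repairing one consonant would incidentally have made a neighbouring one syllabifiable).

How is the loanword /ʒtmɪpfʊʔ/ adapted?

nɪʃɪmɪpʊfʊʔʊ

Substitution: /ʒ/ → /n/, /t/ → /ʃ/, giving /nʃmɪpfʊʔ/.
Under (C)V(N), the unsyllabifiable consonants are /n/, /ʃ/, /p/, /ʔ/ (only a nasal (/m/, /n/, or /ŋ/) is licensed in coda position; onsets are limited to one consonant).
Inserting the epenthetic vowel yields /n/ → /nɪ/, /ʃ/ → /ʃɪ/, /p/ → /pʊ/, /ʔ/ → /ʔʊ/.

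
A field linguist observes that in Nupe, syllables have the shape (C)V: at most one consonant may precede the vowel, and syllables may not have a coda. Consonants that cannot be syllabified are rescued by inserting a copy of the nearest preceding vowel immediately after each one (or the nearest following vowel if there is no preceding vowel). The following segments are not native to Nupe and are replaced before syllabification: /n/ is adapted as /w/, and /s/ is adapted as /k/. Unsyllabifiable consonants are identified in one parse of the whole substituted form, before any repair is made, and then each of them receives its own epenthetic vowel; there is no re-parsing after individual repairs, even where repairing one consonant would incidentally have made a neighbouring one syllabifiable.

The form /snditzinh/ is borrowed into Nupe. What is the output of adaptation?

kiwiditiziwihi

Substitution: /s/ → /k/, /n/ → /w/, giving /kwditziwh/.
Under (C)V, the unsyllabifiable consonants are /k/, /w/, /t/, /w/, /h/ (no codas are permitted; onsets are limited to one consonant).
Epenthesis after each stranded consonant: /k/ → /ki/, /w/ → /wi/, /t/ → /ti/, /w/ → /wi/, /h/ → /hi/.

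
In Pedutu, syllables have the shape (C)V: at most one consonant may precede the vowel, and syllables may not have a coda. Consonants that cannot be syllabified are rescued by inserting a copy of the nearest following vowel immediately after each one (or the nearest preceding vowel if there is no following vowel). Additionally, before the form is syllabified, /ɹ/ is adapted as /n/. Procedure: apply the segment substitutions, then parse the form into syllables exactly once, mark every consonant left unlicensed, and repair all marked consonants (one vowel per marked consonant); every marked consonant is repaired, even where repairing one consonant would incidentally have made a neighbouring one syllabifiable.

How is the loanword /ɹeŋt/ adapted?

neŋete

Substitution: /ɹ/ → /n/, giving /neŋt/.
Syllabifying with onset maximization leaves /ŋ/, /t/ stranded (no codas are permitted; onsets are limited to one consonant).
Inserting the epenthetic vowel yields /ŋ/ → /ŋe/, /t/ → /te/.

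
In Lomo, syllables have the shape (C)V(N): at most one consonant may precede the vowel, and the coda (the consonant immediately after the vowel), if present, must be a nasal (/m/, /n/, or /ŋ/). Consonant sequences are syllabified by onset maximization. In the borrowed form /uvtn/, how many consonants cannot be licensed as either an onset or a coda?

3

Under (C)V(N), the unsyllabifiable consonants are /v/, /t/, /n/ (only a nasal (/m/, /n/, or /ŋ/) is licensed in coda position; onsets are limited to one consonant).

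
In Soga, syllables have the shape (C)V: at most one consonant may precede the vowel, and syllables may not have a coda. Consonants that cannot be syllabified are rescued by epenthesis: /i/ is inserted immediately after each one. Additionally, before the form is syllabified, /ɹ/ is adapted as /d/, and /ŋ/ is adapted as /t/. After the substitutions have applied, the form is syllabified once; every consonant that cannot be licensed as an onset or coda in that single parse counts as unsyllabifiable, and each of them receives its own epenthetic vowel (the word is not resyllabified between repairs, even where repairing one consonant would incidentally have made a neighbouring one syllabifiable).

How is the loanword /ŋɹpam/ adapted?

tidipami

Substitution: /ŋ/ → /t/, /ɹ/ → /d/, giving /tdpam/.
Syllabifying with onset maximization leaves /t/, /d/, /m/ stranded (no codas are permitted; onsets are limited to one consonant).
Epenthesis after each stranded consonant: /t/ → /ti/, /d/ → /di/, /m/ → /mi/.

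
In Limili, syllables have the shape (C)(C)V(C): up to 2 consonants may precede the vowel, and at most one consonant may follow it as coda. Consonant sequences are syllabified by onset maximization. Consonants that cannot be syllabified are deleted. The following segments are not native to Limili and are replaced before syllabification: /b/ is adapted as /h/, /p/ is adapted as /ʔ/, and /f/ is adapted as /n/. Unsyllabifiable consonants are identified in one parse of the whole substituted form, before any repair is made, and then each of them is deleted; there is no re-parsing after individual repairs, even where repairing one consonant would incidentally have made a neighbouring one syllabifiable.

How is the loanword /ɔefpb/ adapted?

ɔen

Substitution: /f/ → /n/, /p/ → /ʔ/, /b/ → /h/, giving /ɔenʔh/.
Under (C)(C)V(C), the unsyllabifiable consonants are /ʔ/, /h/ (at most one coda consonant is licensed; onsets may contain at most 2 consonants).
Deletion applies to /ʔ/, /h/.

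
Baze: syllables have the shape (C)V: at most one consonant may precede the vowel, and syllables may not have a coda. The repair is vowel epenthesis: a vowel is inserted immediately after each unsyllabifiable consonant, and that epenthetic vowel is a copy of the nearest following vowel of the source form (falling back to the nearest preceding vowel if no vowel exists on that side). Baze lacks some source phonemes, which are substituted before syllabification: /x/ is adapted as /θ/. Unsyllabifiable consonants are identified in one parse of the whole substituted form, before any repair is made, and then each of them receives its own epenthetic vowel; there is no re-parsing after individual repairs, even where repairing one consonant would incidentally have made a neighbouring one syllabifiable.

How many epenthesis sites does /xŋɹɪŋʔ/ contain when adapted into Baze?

4

After substitution the input is /θŋɹɪŋʔ/.
The unsyllabifiable consonants are /θ/, /ŋ/, /ŋ/, /ʔ/; each receives one epenthetic vowel.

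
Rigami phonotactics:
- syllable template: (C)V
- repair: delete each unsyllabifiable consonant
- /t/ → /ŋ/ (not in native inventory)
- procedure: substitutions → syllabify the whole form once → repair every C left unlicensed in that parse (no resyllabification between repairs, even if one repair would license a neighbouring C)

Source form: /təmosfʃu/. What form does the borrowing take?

Substitution: /t/ → /ŋ/, giving /ŋəmosfʃu/.
Under (C)V, the unsyllabifiable consonants are /s/, /f/ (no codas are permitted; onsets are limited to one consonant).
Each unlicensed consonant is deleted: /s/, /f/.

ŋəmoʃu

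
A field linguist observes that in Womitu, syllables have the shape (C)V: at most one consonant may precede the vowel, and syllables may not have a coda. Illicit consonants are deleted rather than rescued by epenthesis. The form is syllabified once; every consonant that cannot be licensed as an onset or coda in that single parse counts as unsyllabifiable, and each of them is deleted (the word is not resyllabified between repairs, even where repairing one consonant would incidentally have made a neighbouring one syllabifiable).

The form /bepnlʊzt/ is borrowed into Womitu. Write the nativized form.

belʊ

The consonants /p/, /n/, /z/, /t/ cannot be parsed into a legal (C)V syllable (no codas are permitted; onsets are limited to one consonant).
Deletion applies to /p/, /n/, /z/, /t/.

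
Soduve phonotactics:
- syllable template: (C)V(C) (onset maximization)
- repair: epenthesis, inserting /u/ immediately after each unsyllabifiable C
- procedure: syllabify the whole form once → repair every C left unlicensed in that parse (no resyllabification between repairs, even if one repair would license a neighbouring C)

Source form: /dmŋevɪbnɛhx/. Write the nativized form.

dumuŋevɪbnɛhxu

Syllabifying with onset maximization leaves /d/, /m/, /x/ stranded (at most one coda consonant is licensed; onsets are limited to one consonant).
Epenthesis after each stranded consonant: /d/ → /du/, /m/ → /mu/, /x/ → /xu/.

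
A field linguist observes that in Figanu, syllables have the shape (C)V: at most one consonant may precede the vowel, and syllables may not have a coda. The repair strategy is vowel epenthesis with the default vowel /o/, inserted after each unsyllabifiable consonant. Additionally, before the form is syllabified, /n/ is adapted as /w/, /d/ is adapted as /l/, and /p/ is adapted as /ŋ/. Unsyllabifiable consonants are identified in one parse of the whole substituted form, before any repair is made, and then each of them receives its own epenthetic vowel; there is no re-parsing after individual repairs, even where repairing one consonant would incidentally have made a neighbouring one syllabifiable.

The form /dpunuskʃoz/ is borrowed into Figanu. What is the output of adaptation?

loŋuwusokoʃozo

Substitution: /d/ → /l/, /p/ → /ŋ/, /n/ → /w/, giving /lŋuwuskʃoz/.
The consonants /l/, /s/, /k/, /z/ cannot be parsed into a legal (C)V syllable (no codas are permitted; onsets are limited to one consonant).
Epenthesis after each stranded consonant: /l/ → /lo/, /s/ → /so/, /k/ → /ko/, /z/ → /zo/.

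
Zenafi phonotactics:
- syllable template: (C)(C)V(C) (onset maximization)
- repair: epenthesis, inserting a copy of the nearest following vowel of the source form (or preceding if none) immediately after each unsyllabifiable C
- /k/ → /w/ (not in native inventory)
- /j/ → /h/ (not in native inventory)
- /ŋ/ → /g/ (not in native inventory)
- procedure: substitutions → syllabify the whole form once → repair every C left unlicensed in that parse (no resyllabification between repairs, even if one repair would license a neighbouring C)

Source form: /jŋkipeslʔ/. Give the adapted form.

higwipesleʔe

Substitution: /j/ → /h/, /ŋ/ → /g/, /k/ → /w/, giving /hgwipeslʔ/.
Syllabifying with onset maximization leaves /h/, /l/, /ʔ/ stranded (at most one coda consonant is licensed; onsets may contain at most 2 consonants).
Inserting the epenthetic vowel yields /h/ → /hi/, /l/ → /le/, /ʔ/ → /ʔe/.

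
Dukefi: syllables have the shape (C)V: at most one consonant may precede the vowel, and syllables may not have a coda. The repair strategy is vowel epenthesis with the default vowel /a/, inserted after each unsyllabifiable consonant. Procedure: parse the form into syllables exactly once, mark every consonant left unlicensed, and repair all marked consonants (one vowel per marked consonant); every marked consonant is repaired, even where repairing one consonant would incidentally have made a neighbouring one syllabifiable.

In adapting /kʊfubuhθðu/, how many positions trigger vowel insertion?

The unsyllabifiable consonants are /h/, /θ/; each receives one epenthetic vowel.

2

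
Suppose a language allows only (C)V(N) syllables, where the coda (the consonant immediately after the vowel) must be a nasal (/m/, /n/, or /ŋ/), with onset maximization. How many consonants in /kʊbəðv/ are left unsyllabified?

2

The consonants /ð/, /v/ cannot be parsed into a legal (C)V(N) syllable (only a nasal (/m/, /n/, or /ŋ/) is licensed in coda position; onsets are limited to one consonant).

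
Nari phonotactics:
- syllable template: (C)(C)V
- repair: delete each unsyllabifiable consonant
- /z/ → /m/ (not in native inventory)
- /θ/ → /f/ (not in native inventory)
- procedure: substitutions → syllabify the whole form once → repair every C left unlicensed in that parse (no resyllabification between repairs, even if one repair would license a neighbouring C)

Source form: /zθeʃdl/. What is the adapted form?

mfe

Substitution: /z/ → /m/, /θ/ → /f/, giving /mfeʃdl/.
Syllabifying with onset maximization leaves /ʃ/, /d/, /l/ stranded (no codas are permitted; onsets may contain at most 2 consonants).
Deleting the stranded consonants removes /ʃ/, /d/, /l/.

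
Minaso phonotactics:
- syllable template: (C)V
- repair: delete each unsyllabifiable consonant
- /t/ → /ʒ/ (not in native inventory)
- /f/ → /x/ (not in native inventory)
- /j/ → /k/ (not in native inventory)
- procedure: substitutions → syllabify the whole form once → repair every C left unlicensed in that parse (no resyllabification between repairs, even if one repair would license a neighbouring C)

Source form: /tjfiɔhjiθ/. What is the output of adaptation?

Substitution: /t/ → /ʒ/, /j/ → /k/, /f/ → /x/, giving /ʒkxiɔhkiθ/.
Syllabifying with onset maximization leaves /ʒ/, /k/, /h/, /θ/ stranded (no codas are permitted; onsets are limited to one consonant).
Each unlicensed consonant is deleted: /ʒ/, /k/, /h/, /θ/.

xiɔki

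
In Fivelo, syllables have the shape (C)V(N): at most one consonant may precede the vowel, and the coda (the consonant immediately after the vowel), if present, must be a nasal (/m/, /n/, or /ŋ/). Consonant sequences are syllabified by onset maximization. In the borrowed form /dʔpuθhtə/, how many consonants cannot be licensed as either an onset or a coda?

4

Syllabifying with onset maximization leaves /d/, /ʔ/, /θ/, /h/ stranded (only a nasal (/m/, /n/, or /ŋ/) is licensed in coda position; onsets are limited to one consonant).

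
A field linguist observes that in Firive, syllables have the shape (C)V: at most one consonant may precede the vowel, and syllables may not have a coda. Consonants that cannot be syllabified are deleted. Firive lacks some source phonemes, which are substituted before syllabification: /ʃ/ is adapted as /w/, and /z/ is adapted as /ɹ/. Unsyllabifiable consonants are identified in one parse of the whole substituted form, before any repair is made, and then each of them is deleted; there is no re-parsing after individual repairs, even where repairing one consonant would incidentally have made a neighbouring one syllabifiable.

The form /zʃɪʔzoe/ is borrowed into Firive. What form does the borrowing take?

Substitution: /z/ → /ɹ/, /ʃ/ → /w/, giving /ɹwɪʔɹoe/.
Under (C)V, the unsyllabifiable consonants are /ɹ/, /ʔ/ (no codas are permitted; onsets are limited to one consonant).
Deleting the stranded consonants removes /ɹ/, /ʔ/.

wɪɹoe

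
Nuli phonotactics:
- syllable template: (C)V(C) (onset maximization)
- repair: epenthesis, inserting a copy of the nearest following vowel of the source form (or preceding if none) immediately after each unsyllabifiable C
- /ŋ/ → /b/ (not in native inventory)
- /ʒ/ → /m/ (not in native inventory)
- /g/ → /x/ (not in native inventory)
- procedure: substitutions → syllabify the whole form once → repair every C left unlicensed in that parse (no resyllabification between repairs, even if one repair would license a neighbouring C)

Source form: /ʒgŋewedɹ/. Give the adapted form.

mexebewedɹe

Substitution: /ʒ/ → /m/, /g/ → /x/, /ŋ/ → /b/, giving /mxbewedɹ/.
Under (C)V(C), the unsyllabifiable consonants are /m/, /x/, /ɹ/ (at most one coda consonant is licensed; onsets are limited to one consonant).
Inserting the epenthetic vowel yields /m/ → /me/, /x/ → /xe/, /ɹ/ → /ɹe/.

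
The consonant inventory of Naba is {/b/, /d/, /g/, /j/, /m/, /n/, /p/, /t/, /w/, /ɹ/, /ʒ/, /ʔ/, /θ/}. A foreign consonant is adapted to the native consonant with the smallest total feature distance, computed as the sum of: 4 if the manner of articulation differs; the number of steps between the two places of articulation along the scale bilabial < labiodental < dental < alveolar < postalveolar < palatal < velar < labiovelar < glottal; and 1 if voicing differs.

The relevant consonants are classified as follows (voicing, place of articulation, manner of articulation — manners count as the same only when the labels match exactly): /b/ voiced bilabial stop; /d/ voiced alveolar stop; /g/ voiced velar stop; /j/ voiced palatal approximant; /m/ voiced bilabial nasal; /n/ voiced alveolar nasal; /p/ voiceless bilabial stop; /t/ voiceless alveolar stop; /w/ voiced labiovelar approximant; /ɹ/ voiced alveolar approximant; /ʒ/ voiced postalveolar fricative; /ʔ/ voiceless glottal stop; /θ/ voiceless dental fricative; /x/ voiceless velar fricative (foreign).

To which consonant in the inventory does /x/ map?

ʒ

/ʒ/ is closest: same manner (fricative), place distance 2 (velar→postalveolar), voicing differs (+1); total 3. Next closest is /θ/ at distance 4.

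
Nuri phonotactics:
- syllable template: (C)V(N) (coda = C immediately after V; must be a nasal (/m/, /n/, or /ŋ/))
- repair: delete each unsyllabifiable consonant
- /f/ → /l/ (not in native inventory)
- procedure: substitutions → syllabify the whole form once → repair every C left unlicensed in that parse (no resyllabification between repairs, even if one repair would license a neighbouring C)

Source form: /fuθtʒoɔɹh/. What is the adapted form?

luʒoɔ

Substitution: /f/ → /l/, giving /luθtʒoɔɹh/.
Under (C)V(N), the unsyllabifiable consonants are /θ/, /t/, /ɹ/, /h/ (only a nasal (/m/, /n/, or /ŋ/) is licensed in coda position; onsets are limited to one consonant).
Deletion applies to /θ/, /t/, /ɹ/, /h/.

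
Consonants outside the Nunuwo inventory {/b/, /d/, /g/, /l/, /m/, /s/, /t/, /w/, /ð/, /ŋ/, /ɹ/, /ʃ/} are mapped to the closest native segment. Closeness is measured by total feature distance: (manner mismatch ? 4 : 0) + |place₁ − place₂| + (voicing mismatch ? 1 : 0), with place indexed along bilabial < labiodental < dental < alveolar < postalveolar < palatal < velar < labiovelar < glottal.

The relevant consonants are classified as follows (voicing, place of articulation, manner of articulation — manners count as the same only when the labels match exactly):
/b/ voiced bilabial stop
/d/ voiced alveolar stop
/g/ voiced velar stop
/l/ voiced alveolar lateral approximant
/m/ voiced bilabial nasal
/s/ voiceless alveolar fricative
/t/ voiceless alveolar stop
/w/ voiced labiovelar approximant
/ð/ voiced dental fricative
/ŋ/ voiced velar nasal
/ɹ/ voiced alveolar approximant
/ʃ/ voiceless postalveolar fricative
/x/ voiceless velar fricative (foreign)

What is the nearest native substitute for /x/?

/ʃ/ is closest: same manner (fricative), place distance 2 (velar→postalveolar), same voicing; total 2. Next closest is /s/ at distance 3.

ʃ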